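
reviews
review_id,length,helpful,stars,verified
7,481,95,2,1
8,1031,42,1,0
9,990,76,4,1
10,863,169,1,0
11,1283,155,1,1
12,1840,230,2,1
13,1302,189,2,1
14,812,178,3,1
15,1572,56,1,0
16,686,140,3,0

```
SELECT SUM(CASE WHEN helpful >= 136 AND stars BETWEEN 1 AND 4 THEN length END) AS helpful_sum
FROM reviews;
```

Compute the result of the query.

6786

review_id=7: ✗
review_id=8: ✗
review_id=9: ✗
review_id=10: ✓ → 863
review_id=11: ✓ → 1283
review_id=12: ✓ → 1840
review_id=13: ✓ → 1302
review_id=14: ✓ → 812
review_id=15: ✗
review_id=16: ✓ → 686
helpful_sum = 863 + 1283 + 1840 + 1302 + 812 + 686 = 6786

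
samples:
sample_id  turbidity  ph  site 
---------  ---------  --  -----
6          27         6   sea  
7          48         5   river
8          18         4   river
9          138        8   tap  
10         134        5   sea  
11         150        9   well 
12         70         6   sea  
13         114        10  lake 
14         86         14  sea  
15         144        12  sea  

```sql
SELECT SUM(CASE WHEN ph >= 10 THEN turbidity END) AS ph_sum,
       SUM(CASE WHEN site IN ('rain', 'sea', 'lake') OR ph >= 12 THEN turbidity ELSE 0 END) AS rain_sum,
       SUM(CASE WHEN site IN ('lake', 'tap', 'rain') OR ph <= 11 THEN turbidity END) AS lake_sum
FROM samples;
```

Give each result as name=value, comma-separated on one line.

[ph_sum: ph >= 10]
sample_id=6: ✗
sample_id=7: ✗
sample_id=8: ✗
sample_id=9: ✗
sample_id=10: ✗
sample_id=11: ✗
sample_id=12: ✗
sample_id=13: ✓ → 114
sample_id=14: ✓ → 86
sample_id=15: ✓ → 144
ph_sum = 114 + 86 + 144 = 344
—
[rain_sum: site IN ('rain', 'sea', 'lake') OR ph >= 12]
sample_id=6: ✓ → 27
sample_id=7: ✗
sample_id=8: ✗
sample_id=9: ✗
sample_id=10: ✓ → 134
sample_id=11: ✗
sample_id=12: ✓ → 70
sample_id=13: ✓ → 114
sample_id=14: ✓ → 86
sample_id=15: ✓ → 144
rain_sum = 27 + 134 + 70 + 114 + 86 + 144 = 575
—
[lake_sum: site IN ('lake', 'tap', 'rain') OR ph <= 11]
sample_id=6: ✓ → 27
sample_id=7: ✓ → 48
sample_id=8: ✓ → 18
sample_id=9: ✓ → 138
sample_id=10: ✓ → 134
sample_id=11: ✓ → 150
sample_id=12: ✓ → 70
sample_id=13: ✓ → 114
sample_id=14: ✗
sample_id=15: ✗
lake_sum = 27 + 48 + 18 + 138 + 134 + 150 + 70 + 114 = 699

ph_sum=344, rain_sum=575, lake_sum=699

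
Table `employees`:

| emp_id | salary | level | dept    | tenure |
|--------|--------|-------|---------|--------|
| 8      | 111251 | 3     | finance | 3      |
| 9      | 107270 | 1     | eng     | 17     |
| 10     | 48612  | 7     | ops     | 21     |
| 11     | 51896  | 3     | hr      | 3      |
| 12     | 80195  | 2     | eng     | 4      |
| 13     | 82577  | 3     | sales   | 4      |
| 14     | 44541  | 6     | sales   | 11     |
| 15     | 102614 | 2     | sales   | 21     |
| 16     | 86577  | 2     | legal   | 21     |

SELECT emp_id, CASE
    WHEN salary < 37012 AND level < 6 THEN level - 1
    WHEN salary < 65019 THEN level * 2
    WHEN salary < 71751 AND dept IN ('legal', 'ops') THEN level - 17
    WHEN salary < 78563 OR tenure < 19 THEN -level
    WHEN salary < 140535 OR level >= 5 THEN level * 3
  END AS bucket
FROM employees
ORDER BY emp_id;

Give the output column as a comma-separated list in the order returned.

emp_id=8: salary < 78563 OR tenure < 19 → -3
emp_id=9: salary < 78563 OR tenure < 19 → -1
emp_id=10: salary < 65019 → 14
emp_id=11: salary < 65019 → 6
emp_id=12: salary < 78563 OR tenure < 19 → -2
emp_id=13: salary < 78563 OR tenure < 19 → -3
emp_id=14: salary < 65019 → 12
emp_id=15: salary < 140535 OR level >= 5 → 6
emp_id=16: salary < 140535 OR level >= 5 → 6

-3, -1, 14, 6, -2, -3, 12, 6, 6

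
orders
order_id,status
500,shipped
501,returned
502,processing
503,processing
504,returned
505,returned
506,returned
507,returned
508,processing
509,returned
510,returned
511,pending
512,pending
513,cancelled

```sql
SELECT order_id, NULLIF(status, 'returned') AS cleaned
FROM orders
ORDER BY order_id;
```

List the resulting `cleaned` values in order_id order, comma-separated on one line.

shipped, NULL, processing, processing, NULL, NULL, NULL, NULL, processing, NULL, NULL, pending, pending, cancelled

order_id=500: status=shipped vs returned: differ → shipped
order_id=501: status=returned vs returned: equal → NULL
order_id=502: status=processing vs returned: differ → processing
order_id=503: status=processing vs returned: differ → processing
order_id=504: status=returned vs returned: equal → NULL
order_id=505: status=returned vs returned: equal → NULL
order_id=506: status=returned vs returned: equal → NULL
order_id=507: status=returned vs returned: equal → NULL
order_id=508: status=processing vs returned: differ → processing
order_id=509: status=returned vs returned: equal → NULL
order_id=510: status=returned vs returned: equal → NULL
order_id=511: status=pending vs returned: differ → pending
order_id=512: status=pending vs returned: differ → pending
order_id=513: status=cancelled vs returned: differ → cancelled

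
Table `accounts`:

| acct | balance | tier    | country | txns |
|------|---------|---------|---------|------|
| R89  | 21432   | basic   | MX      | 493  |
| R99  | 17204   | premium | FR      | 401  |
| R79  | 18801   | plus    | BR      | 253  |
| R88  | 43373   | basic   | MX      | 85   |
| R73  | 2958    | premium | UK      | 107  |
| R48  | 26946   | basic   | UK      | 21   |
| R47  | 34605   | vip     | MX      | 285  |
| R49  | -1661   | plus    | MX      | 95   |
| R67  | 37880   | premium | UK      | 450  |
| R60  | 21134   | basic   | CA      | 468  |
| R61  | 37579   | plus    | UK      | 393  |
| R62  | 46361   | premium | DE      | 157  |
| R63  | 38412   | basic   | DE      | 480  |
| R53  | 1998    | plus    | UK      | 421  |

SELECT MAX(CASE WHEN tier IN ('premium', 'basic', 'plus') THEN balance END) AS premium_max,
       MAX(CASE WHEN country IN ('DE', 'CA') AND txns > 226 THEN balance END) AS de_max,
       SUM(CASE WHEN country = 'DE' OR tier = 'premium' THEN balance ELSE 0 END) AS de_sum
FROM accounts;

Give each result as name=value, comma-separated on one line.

premium_max=46361, de_max=38412, de_sum=142815

[premium_max: tier IN ('premium', 'basic', 'plus')]
acct=R89: ✓ → 21432
acct=R99: ✓ → 17204
acct=R79: ✓ → 18801
acct=R88: ✓ → 43373
acct=R73: ✓ → 2958
acct=R48: ✓ → 26946
acct=R47: ✗
acct=R49: ✓ → -1661
acct=R67: ✓ → 37880
acct=R60: ✓ → 21134
acct=R61: ✓ → 37579
acct=R62: ✓ → 46361
acct=R63: ✓ → 38412
acct=R53: ✓ → 1998
premium_max = MAX(21432, 17204, 18801, 43373, 2958, 26946, -1661, 37880, 21134, 37579, 46361, 38412, 1998) = 46361
—
[de_max: country IN ('DE', 'CA') AND txns > 226]
acct=R89: ✗
acct=R99: ✗
acct=R79: ✗
acct=R88: ✗
acct=R73: ✗
acct=R48: ✗
acct=R47: ✗
acct=R49: ✗
acct=R67: ✗
acct=R60: ✓ → 21134
acct=R61: ✗
acct=R62: ✗
acct=R63: ✓ → 38412
acct=R53: ✗
de_max = MAX(21134, 38412) = 38412
—
[de_sum: country = 'DE' OR tier = 'premium']
acct=R89: ✗
acct=R99: ✓ → 17204
acct=R79: ✗
acct=R88: ✗
acct=R73: ✓ → 2958
acct=R48: ✗
acct=R47: ✗
acct=R49: ✗
acct=R67: ✓ → 37880
acct=R60: ✗
acct=R61: ✗
acct=R62: ✓ → 46361
acct=R63: ✓ → 38412
acct=R53: ✗
de_sum = 17204 + 2958 + 37880 + 46361 + 38412 = 142815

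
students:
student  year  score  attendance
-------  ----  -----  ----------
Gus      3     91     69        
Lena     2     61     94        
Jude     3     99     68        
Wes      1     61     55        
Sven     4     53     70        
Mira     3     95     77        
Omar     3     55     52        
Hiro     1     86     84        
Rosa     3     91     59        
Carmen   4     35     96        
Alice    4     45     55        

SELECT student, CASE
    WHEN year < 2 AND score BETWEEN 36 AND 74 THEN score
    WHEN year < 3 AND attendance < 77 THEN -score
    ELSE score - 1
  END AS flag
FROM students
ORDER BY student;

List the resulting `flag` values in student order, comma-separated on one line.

student=Alice: ELSE → 44
student=Carmen: ELSE → 34
student=Gus: ELSE → 90
student=Hiro: ELSE → 85
student=Jude: ELSE → 98
student=Lena: ELSE → 60
student=Mira: ELSE → 94
student=Omar: ELSE → 54
student=Rosa: ELSE → 90
student=Sven: ELSE → 52
student=Wes: year < 2 AND score BETWEEN 36 AND 74 → 61

44, 34, 90, 85, 98, 60, 94, 54, 90, 52, 61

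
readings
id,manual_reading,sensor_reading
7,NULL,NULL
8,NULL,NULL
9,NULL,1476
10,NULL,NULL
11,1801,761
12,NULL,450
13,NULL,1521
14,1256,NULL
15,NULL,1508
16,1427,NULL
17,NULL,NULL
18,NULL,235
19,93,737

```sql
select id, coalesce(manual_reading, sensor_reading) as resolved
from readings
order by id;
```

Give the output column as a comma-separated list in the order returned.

NULL, NULL, 1476, NULL, 1801, 450, 1521, 1256, 1508, 1427, NULL, 235, 93

id=7: manual_reading=NULL, sensor_reading=NULL (all NULL) → NULL
id=8: manual_reading=NULL, sensor_reading=NULL (all NULL) → NULL
id=9: manual_reading=NULL, sensor_reading=1476 → 1476
id=10: manual_reading=NULL, sensor_reading=NULL (all NULL) → NULL
id=11: manual_reading=1801 → 1801
id=12: manual_reading=NULL, sensor_reading=450 → 450
id=13: manual_reading=NULL, sensor_reading=1521 → 1521
id=14: manual_reading=1256 → 1256
id=15: manual_reading=NULL, sensor_reading=1508 → 1508
id=16: manual_reading=1427 → 1427
id=17: manual_reading=NULL, sensor_reading=NULL (all NULL) → NULL
id=18: manual_reading=NULL, sensor_reading=235 → 235
id=19: manual_reading=93 → 93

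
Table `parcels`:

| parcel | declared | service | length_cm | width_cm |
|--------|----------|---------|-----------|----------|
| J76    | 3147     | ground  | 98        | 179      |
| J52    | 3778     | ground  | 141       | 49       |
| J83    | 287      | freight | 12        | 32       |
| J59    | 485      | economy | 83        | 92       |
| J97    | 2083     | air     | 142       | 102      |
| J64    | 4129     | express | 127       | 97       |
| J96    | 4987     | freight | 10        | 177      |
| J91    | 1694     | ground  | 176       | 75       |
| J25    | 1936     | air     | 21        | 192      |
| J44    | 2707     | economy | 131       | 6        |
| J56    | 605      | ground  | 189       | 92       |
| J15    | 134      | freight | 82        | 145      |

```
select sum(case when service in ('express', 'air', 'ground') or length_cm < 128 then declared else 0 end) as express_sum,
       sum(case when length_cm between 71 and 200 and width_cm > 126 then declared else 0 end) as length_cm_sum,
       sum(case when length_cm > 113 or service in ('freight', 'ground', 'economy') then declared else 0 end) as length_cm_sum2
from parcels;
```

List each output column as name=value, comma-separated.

express_sum=23265, length_cm_sum=3281, length_cm_sum2=24036

[express_sum: service in ('express', 'air', 'ground') or length_cm < 128]
parcel=J76: ✓ → 3147
parcel=J52: ✓ → 3778
parcel=J83: ✓ → 287
parcel=J59: ✓ → 485
parcel=J97: ✓ → 2083
parcel=J64: ✓ → 4129
parcel=J96: ✓ → 4987
parcel=J91: ✓ → 1694
parcel=J25: ✓ → 1936
parcel=J44: ✗
parcel=J56: ✓ → 605
parcel=J15: ✓ → 134
express_sum = 3147 + 3778 + 287 + 485 + 2083 + 4129 + 4987 + 1694 + 1936 + 605 + 134 = 23265
—
[length_cm_sum: length_cm between 71 and 200 and width_cm > 126]
parcel=J76: ✓ → 3147
parcel=J52: ✗
parcel=J83: ✗
parcel=J59: ✗
parcel=J97: ✗
parcel=J64: ✗
parcel=J96: ✗
parcel=J91: ✗
parcel=J25: ✗
parcel=J44: ✗
parcel=J56: ✗
parcel=J15: ✓ → 134
length_cm_sum = 3147 + 134 = 3281
—
[length_cm_sum2: length_cm > 113 or service in ('freight', 'ground', 'economy')]
parcel=J76: ✓ → 3147
parcel=J52: ✓ → 3778
parcel=J83: ✓ → 287
parcel=J59: ✓ → 485
parcel=J97: ✓ → 2083
parcel=J64: ✓ → 4129
parcel=J96: ✓ → 4987
parcel=J91: ✓ → 1694
parcel=J25: ✗
parcel=J44: ✓ → 2707
parcel=J56: ✓ → 605
parcel=J15: ✓ → 134
length_cm_sum2 = 3147 + 3778 + 287 + 485 + 2083 + 4129 + 4987 + 1694 + 2707 + 605 + 134 = 24036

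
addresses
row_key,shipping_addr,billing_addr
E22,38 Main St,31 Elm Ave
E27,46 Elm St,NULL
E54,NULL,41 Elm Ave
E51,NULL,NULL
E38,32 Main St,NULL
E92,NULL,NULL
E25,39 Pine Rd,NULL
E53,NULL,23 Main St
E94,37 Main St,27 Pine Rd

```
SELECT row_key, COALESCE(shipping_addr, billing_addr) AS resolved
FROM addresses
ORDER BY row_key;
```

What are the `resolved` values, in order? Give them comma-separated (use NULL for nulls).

row_key=E22: shipping_addr=38 Main St → 38 Main St
row_key=E25: shipping_addr=39 Pine Rd → 39 Pine Rd
row_key=E27: shipping_addr=46 Elm St → 46 Elm St
row_key=E38: shipping_addr=32 Main St → 32 Main St
row_key=E51: shipping_addr=NULL, billing_addr=NULL (all NULL) → NULL
row_key=E53: shipping_addr=NULL, billing_addr=23 Main St → 23 Main St
row_key=E54: shipping_addr=NULL, billing_addr=41 Elm Ave → 41 Elm Ave
row_key=E92: shipping_addr=NULL, billing_addr=NULL (all NULL) → NULL
row_key=E94: shipping_addr=37 Main St → 37 Main St

38 Main St, 39 Pine Rd, 46 Elm St, 32 Main St, NULL, 23 Main St, 41 Elm Ave, NULL, 37 Main St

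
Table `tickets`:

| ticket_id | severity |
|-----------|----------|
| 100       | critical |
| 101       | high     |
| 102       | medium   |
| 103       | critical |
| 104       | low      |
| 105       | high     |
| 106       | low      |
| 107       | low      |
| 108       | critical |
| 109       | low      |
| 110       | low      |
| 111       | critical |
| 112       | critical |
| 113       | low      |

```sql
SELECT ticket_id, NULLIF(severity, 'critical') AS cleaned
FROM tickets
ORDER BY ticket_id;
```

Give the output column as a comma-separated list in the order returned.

NULL, high, medium, NULL, low, high, low, low, NULL, low, low, NULL, NULL, low

ticket_id=100: severity=critical vs critical: equal → NULL
ticket_id=101: severity=high vs critical: differ → high
ticket_id=102: severity=medium vs critical: differ → medium
ticket_id=103: severity=critical vs critical: equal → NULL
ticket_id=104: severity=low vs critical: differ → low
ticket_id=105: severity=high vs critical: differ → high
ticket_id=106: severity=low vs critical: differ → low
ticket_id=107: severity=low vs critical: differ → low
ticket_id=108: severity=critical vs critical: equal → NULL
ticket_id=109: severity=low vs critical: differ → low
ticket_id=110: severity=low vs critical: differ → low
ticket_id=111: severity=critical vs critical: equal → NULL
ticket_id=112: severity=critical vs critical: equal → NULL
ticket_id=113: severity=low vs critical: differ → low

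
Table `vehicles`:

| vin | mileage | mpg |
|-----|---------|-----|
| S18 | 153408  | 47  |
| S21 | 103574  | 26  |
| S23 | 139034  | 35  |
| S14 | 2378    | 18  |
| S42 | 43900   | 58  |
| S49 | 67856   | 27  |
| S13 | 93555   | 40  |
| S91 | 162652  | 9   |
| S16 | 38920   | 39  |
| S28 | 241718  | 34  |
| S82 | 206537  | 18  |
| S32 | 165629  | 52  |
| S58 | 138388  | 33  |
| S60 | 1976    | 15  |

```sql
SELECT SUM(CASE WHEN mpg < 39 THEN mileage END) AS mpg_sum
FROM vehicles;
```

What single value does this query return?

vin=S18: ✗
vin=S21: ✓ → 103574
vin=S23: ✓ → 139034
vin=S14: ✓ → 2378
vin=S42: ✗
vin=S49: ✓ → 67856
vin=S13: ✗
vin=S91: ✓ → 162652
vin=S16: ✗
vin=S28: ✓ → 241718
vin=S82: ✓ → 206537
vin=S32: ✗
vin=S58: ✓ → 138388
vin=S60: ✓ → 1976
mpg_sum = 103574 + 139034 + 2378 + 67856 + 162652 + 241718 + 206537 + 138388 + 1976 = 1064113

1064113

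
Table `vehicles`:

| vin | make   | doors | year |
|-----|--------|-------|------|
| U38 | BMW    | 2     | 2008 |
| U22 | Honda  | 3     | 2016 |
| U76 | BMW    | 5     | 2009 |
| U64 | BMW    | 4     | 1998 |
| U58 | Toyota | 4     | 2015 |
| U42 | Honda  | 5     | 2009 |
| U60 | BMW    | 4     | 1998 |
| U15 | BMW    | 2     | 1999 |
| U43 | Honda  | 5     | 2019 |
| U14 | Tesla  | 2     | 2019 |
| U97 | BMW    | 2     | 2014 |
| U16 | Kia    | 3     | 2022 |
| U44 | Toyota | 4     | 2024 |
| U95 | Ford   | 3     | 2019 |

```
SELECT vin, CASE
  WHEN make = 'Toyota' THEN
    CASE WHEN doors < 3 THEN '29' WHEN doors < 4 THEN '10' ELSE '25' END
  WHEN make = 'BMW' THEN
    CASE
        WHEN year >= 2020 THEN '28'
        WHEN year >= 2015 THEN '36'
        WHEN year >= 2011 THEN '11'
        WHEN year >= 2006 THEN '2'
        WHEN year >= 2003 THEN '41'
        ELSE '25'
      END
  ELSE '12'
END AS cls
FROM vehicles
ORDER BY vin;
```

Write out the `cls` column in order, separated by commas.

vin=U14: make='Tesla' → outer ELSE → 12
vin=U15: make='BMW' → inner[ELSE] → 25
vin=U16: make='Kia' → outer ELSE → 12
vin=U22: make='Honda' → outer ELSE → 12
vin=U38: make='BMW' → inner[year >= 2006] → 2
vin=U42: make='Honda' → outer ELSE → 12
vin=U43: make='Honda' → outer ELSE → 12
vin=U44: make='Toyota' → inner[ELSE] → 25
vin=U58: make='Toyota' → inner[ELSE] → 25
vin=U60: make='BMW' → inner[ELSE] → 25
vin=U64: make='BMW' → inner[ELSE] → 25
vin=U76: make='BMW' → inner[year >= 2006] → 2
vin=U95: make='Ford' → outer ELSE → 12
vin=U97: make='BMW' → inner[year >= 2011] → 11

12, 25, 12, 12, 2, 12, 12, 25, 25, 25, 25, 2, 12, 11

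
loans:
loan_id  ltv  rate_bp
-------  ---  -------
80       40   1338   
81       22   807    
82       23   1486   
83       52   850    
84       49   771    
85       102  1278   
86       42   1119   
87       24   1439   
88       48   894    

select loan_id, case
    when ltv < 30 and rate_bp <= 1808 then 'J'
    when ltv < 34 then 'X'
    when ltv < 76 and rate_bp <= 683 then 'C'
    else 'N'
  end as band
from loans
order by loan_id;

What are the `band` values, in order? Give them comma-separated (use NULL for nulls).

loan_id=80: ELSE → N
loan_id=81: ltv < 30 and rate_bp <= 1808 → J
loan_id=82: ltv < 30 and rate_bp <= 1808 → J
loan_id=83: ELSE → N
loan_id=84: ELSE → N
loan_id=85: ELSE → N
loan_id=86: ELSE → N
loan_id=87: ltv < 30 and rate_bp <= 1808 → J
loan_id=88: ELSE → N

N, J, J, N, N, N, N, J, N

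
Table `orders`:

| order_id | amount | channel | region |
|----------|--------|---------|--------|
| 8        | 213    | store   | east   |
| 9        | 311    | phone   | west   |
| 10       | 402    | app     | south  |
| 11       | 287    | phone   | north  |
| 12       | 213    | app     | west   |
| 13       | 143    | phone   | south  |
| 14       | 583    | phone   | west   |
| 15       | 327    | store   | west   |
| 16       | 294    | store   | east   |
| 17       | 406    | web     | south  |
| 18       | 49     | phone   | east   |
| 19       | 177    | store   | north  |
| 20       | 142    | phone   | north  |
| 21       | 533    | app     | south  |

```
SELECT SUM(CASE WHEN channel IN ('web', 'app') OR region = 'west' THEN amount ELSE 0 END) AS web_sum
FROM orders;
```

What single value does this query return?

2775

order_id=8: ✗
order_id=9: ✓ → 311
order_id=10: ✓ → 402
order_id=11: ✗
order_id=12: ✓ → 213
order_id=13: ✗
order_id=14: ✓ → 583
order_id=15: ✓ → 327
order_id=16: ✗
order_id=17: ✓ → 406
order_id=18: ✗
order_id=19: ✗
order_id=20: ✗
order_id=21: ✓ → 533
web_sum = 311 + 402 + 213 + 583 + 327 + 406 + 533 = 2775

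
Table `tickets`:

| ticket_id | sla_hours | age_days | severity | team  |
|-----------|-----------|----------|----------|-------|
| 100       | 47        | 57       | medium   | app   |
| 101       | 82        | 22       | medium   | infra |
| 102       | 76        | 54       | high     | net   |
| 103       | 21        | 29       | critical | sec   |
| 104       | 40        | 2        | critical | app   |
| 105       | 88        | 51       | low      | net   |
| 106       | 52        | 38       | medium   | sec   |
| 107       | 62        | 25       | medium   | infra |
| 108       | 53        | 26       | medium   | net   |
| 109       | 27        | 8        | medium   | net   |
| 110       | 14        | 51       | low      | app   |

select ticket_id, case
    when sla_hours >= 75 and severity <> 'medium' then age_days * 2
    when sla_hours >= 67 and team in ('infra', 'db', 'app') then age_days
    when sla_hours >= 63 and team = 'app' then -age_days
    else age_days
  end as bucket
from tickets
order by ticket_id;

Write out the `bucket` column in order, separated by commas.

57, 22, 108, 29, 2, 102, 38, 25, 26, 8, 51

ticket_id=100: ELSE → 57
ticket_id=101: sla_hours >= 67 and team in ('infra', 'db', 'app') → 22
ticket_id=102: sla_hours >= 75 and severity <> 'medium' → 108
ticket_id=103: ELSE → 29
ticket_id=104: ELSE → 2
ticket_id=105: sla_hours >= 75 and severity <> 'medium' → 102
ticket_id=106: ELSE → 38
ticket_id=107: ELSE → 25
ticket_id=108: ELSE → 26
ticket_id=109: ELSE → 8
ticket_id=110: ELSE → 51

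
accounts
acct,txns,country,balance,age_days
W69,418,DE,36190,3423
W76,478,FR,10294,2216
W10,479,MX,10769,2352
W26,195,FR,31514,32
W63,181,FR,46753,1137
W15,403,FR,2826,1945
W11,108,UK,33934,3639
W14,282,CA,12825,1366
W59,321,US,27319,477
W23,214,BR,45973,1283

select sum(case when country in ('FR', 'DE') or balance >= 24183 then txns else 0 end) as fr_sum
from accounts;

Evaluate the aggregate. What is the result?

acct=W69: ✓ → 418
acct=W76: ✓ → 478
acct=W10: ✗
acct=W26: ✓ → 195
acct=W63: ✓ → 181
acct=W15: ✓ → 403
acct=W11: ✓ → 108
acct=W14: ✗
acct=W59: ✓ → 321
acct=W23: ✓ → 214
fr_sum = 418 + 478 + 195 + 181 + 403 + 108 + 321 + 214 = 2318

2318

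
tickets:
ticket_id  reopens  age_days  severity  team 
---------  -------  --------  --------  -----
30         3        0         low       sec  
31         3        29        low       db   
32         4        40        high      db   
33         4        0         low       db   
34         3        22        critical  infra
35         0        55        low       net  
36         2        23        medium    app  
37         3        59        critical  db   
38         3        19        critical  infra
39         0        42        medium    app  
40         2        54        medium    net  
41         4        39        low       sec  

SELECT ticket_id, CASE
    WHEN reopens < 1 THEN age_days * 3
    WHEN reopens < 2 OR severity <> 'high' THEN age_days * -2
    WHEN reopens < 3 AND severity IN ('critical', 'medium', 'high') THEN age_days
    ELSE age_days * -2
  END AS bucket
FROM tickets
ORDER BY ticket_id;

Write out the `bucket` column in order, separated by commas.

0, -58, -80, 0, -44, 165, -46, -118, -38, 126, -108, -78

ticket_id=30: reopens < 2 OR severity <> 'high' → 0
ticket_id=31: reopens < 2 OR severity <> 'high' → -58
ticket_id=32: ELSE → -80
ticket_id=33: reopens < 2 OR severity <> 'high' → 0
ticket_id=34: reopens < 2 OR severity <> 'high' → -44
ticket_id=35: reopens < 1 → 165
ticket_id=36: reopens < 2 OR severity <> 'high' → -46
ticket_id=37: reopens < 2 OR severity <> 'high' → -118
ticket_id=38: reopens < 2 OR severity <> 'high' → -38
ticket_id=39: reopens < 1 → 126
ticket_id=40: reopens < 2 OR severity <> 'high' → -108
ticket_id=41: reopens < 2 OR severity <> 'high' → -78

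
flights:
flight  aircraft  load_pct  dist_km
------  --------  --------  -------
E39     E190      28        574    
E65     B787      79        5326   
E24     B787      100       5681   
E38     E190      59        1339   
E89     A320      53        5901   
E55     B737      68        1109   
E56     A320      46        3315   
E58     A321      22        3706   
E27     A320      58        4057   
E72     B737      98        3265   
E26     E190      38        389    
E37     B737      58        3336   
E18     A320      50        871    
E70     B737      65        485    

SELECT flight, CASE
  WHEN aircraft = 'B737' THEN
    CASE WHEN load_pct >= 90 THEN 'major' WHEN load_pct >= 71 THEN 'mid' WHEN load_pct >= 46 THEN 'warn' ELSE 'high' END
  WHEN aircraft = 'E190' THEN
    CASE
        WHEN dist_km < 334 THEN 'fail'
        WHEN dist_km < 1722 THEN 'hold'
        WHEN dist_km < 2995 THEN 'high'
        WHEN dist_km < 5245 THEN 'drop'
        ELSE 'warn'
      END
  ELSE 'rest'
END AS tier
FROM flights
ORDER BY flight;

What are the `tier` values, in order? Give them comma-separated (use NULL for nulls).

flight=E18: aircraft='A320' → outer ELSE → rest
flight=E24: aircraft='B787' → outer ELSE → rest
flight=E26: aircraft='E190' → inner[dist_km < 1722] → hold
flight=E27: aircraft='A320' → outer ELSE → rest
flight=E37: aircraft='B737' → inner[load_pct >= 46] → warn
flight=E38: aircraft='E190' → inner[dist_km < 1722] → hold
flight=E39: aircraft='E190' → inner[dist_km < 1722] → hold
flight=E55: aircraft='B737' → inner[load_pct >= 46] → warn
flight=E56: aircraft='A320' → outer ELSE → rest
flight=E58: aircraft='A321' → outer ELSE → rest
flight=E65: aircraft='B787' → outer ELSE → rest
flight=E70: aircraft='B737' → inner[load_pct >= 46] → warn
flight=E72: aircraft='B737' → inner[load_pct >= 90] → major
flight=E89: aircraft='A320' → outer ELSE → rest

rest, rest, hold, rest, warn, hold, hold, warn, rest, rest, rest, warn, major, rest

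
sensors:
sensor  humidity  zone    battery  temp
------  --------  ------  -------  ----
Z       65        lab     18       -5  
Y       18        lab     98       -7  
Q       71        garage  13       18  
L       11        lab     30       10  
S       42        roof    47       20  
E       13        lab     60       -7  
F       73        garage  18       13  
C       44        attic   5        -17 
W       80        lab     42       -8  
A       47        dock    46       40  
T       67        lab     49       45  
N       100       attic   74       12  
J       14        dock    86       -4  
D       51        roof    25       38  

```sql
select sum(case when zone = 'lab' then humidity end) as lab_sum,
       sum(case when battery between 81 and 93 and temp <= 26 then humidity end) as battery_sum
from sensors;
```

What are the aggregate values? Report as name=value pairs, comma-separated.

[lab_sum: zone = 'lab']
sensor=Z: ✓ → 65
sensor=Y: ✓ → 18
sensor=Q: ✗
sensor=L: ✓ → 11
sensor=S: ✗
sensor=E: ✓ → 13
sensor=F: ✗
sensor=C: ✗
sensor=W: ✓ → 80
sensor=A: ✗
sensor=T: ✓ → 67
sensor=N: ✗
sensor=J: ✗
sensor=D: ✗
lab_sum = 65 + 18 + 11 + 13 + 80 + 67 = 254
—
[battery_sum: battery between 81 and 93 and temp <= 26]
sensor=Z: ✗
sensor=Y: ✗
sensor=Q: ✗
sensor=L: ✗
sensor=S: ✗
sensor=E: ✗
sensor=F: ✗
sensor=C: ✗
sensor=W: ✗
sensor=A: ✗
sensor=T: ✗
sensor=N: ✗
sensor=J: ✓ → 14
sensor=D: ✗
battery_sum = 14

lab_sum=254, battery_sum=14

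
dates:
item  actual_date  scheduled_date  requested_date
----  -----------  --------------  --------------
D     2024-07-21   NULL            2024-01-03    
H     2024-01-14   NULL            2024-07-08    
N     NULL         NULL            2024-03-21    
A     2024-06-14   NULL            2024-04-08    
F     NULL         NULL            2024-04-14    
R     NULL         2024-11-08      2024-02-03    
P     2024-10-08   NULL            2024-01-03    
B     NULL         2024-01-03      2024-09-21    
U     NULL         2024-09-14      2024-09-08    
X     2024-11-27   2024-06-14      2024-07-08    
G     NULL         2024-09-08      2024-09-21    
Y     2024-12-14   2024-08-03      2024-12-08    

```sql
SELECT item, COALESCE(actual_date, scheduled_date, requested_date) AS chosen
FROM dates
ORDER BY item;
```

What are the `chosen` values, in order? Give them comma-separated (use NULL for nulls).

2024-06-14, 2024-01-03, 2024-07-21, 2024-04-14, 2024-09-08, 2024-01-14, 2024-03-21, 2024-10-08, 2024-11-08, 2024-09-14, 2024-11-27, 2024-12-14

item=A: actual_date=2024-06-14 → 2024-06-14
item=B: actual_date=NULL, scheduled_date=2024-01-03 → 2024-01-03
item=D: actual_date=2024-07-21 → 2024-07-21
item=F: actual_date=NULL, scheduled_date=NULL, requested_date=2024-04-14 → 2024-04-14
item=G: actual_date=NULL, scheduled_date=2024-09-08 → 2024-09-08
item=H: actual_date=2024-01-14 → 2024-01-14
item=N: actual_date=NULL, scheduled_date=NULL, requested_date=2024-03-21 → 2024-03-21
item=P: actual_date=2024-10-08 → 2024-10-08
item=R: actual_date=NULL, scheduled_date=2024-11-08 → 2024-11-08
item=U: actual_date=NULL, scheduled_date=2024-09-14 → 2024-09-14
item=X: actual_date=2024-11-27 → 2024-11-27
item=Y: actual_date=2024-12-14 → 2024-12-14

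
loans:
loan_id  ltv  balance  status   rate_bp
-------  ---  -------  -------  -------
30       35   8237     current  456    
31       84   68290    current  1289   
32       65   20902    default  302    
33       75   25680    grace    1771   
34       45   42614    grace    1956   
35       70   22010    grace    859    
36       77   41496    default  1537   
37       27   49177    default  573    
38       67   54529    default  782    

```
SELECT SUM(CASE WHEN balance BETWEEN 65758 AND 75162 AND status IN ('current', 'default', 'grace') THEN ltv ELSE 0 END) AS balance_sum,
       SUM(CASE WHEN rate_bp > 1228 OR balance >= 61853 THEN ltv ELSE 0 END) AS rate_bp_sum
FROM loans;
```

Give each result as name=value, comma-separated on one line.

balance_sum=84, rate_bp_sum=281

[balance_sum: balance BETWEEN 65758 AND 75162 AND status IN ('current', 'default', 'grace')]
loan_id=30: ✗
loan_id=31: ✓ → 84
loan_id=32: ✗
loan_id=33: ✗
loan_id=34: ✗
loan_id=35: ✗
loan_id=36: ✗
loan_id=37: ✗
loan_id=38: ✗
balance_sum = 84
—
[rate_bp_sum: rate_bp > 1228 OR balance >= 61853]
loan_id=30: ✗
loan_id=31: ✓ → 84
loan_id=32: ✗
loan_id=33: ✓ → 75
loan_id=34: ✓ → 45
loan_id=35: ✗
loan_id=36: ✓ → 77
loan_id=37: ✗
loan_id=38: ✗
rate_bp_sum = 84 + 75 + 45 + 77 = 281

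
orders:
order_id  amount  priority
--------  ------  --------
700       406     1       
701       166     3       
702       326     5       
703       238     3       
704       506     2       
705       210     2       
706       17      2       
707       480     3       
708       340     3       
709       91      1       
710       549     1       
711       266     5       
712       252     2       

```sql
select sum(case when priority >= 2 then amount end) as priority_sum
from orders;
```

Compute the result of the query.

order_id=700: ✗
order_id=701: ✓ → 166
order_id=702: ✓ → 326
order_id=703: ✓ → 238
order_id=704: ✓ → 506
order_id=705: ✓ → 210
order_id=706: ✓ → 17
order_id=707: ✓ → 480
order_id=708: ✓ → 340
order_id=709: ✗
order_id=710: ✗
order_id=711: ✓ → 266
order_id=712: ✓ → 252
priority_sum = 166 + 326 + 238 + 506 + 210 + 17 + 480 + 340 + 266 + 252 = 2801

2801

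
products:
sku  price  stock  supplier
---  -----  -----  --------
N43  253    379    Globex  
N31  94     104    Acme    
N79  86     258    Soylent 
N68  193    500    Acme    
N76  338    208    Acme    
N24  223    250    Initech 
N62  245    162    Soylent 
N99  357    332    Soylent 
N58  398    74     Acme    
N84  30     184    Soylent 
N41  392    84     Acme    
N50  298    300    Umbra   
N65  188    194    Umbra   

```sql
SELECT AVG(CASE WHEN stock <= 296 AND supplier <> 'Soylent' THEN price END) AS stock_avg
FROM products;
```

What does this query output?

272.1666666667

sku=N43: ✗
sku=N31: ✓ → 94
sku=N79: ✗
sku=N68: ✗
sku=N76: ✓ → 338
sku=N24: ✓ → 223
sku=N62: ✗
sku=N99: ✗
sku=N58: ✓ → 398
sku=N84: ✗
sku=N41: ✓ → 392
sku=N50: ✗
sku=N65: ✓ → 188
stock_avg = (94 + 338 + 223 + 398 + 392 + 188) / 6 = 272.1666666667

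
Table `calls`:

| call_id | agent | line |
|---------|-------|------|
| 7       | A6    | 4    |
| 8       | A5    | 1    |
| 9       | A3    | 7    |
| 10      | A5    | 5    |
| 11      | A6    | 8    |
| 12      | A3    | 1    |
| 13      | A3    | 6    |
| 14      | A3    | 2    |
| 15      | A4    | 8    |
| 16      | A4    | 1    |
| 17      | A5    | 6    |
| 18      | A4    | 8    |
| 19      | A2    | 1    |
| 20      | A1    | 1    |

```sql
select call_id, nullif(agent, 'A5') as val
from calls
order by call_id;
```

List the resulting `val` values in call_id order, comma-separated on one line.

A6, NULL, A3, NULL, A6, A3, A3, A3, A4, A4, NULL, A4, A2, A1

call_id=7: agent=A6 vs A5: differ → A6
call_id=8: agent=A5 vs A5: equal → NULL
call_id=9: agent=A3 vs A5: differ → A3
call_id=10: agent=A5 vs A5: equal → NULL
call_id=11: agent=A6 vs A5: differ → A6
call_id=12: agent=A3 vs A5: differ → A3
call_id=13: agent=A3 vs A5: differ → A3
call_id=14: agent=A3 vs A5: differ → A3
call_id=15: agent=A4 vs A5: differ → A4
call_id=16: agent=A4 vs A5: differ → A4
call_id=17: agent=A5 vs A5: equal → NULL
call_id=18: agent=A4 vs A5: differ → A4
call_id=19: agent=A2 vs A5: differ → A2
call_id=20: agent=A1 vs A5: differ → A1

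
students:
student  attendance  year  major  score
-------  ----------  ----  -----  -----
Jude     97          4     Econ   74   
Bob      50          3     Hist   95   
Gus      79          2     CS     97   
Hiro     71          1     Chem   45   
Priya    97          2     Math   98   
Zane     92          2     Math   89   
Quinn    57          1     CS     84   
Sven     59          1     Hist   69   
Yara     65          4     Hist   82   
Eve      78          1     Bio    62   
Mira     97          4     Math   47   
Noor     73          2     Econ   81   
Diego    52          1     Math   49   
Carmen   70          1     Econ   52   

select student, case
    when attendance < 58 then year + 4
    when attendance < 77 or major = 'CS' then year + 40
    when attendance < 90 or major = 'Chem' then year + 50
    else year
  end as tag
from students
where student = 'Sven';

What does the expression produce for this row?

41

student = Sven: attendance=59, year=1, major=Hist, score=69.
attendance < 58 → false
attendance < 77 or major = 'CS' → true → 41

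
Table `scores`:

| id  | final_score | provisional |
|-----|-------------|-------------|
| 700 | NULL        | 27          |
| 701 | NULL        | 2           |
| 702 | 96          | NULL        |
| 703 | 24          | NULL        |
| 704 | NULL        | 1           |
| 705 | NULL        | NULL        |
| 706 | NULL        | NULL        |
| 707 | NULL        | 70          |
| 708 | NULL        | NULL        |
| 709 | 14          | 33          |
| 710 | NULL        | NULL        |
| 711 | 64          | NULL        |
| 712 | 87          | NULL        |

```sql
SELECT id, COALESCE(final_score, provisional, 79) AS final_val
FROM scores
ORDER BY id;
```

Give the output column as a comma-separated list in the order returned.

id=700: final_score=NULL, provisional=27 → 27
id=701: final_score=NULL, provisional=2 → 2
id=702: final_score=96 → 96
id=703: final_score=24 → 24
id=704: final_score=NULL, provisional=1 → 1
id=705: final_score=NULL, provisional=NULL, → literal 79 → 79
id=706: final_score=NULL, provisional=NULL, → literal 79 → 79
id=707: final_score=NULL, provisional=70 → 70
id=708: final_score=NULL, provisional=NULL, → literal 79 → 79
id=709: final_score=14 → 14
id=710: final_score=NULL, provisional=NULL, → literal 79 → 79
id=711: final_score=64 → 64
id=712: final_score=87 → 87

27, 2, 96, 24, 1, 79, 79, 70, 79, 14, 79, 64, 87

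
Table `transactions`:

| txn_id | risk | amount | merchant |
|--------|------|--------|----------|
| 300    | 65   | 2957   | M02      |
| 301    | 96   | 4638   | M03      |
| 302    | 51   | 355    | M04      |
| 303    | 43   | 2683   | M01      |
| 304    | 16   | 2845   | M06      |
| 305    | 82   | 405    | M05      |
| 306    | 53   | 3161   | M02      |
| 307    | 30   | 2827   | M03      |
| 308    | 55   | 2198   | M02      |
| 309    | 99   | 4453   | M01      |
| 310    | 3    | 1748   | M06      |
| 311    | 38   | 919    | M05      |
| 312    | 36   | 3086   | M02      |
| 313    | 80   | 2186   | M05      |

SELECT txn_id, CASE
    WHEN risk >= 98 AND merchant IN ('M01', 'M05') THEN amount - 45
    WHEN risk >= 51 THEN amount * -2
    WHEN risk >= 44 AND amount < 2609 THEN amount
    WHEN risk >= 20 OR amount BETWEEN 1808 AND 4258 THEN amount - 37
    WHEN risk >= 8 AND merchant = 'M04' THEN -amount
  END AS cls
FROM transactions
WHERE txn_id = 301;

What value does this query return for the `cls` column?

-9276

txn_id = 301: risk=96, amount=4638, merchant=M03.
risk >= 98 AND merchant IN ('M01', 'M05') → false
risk >= 51 → true → -9276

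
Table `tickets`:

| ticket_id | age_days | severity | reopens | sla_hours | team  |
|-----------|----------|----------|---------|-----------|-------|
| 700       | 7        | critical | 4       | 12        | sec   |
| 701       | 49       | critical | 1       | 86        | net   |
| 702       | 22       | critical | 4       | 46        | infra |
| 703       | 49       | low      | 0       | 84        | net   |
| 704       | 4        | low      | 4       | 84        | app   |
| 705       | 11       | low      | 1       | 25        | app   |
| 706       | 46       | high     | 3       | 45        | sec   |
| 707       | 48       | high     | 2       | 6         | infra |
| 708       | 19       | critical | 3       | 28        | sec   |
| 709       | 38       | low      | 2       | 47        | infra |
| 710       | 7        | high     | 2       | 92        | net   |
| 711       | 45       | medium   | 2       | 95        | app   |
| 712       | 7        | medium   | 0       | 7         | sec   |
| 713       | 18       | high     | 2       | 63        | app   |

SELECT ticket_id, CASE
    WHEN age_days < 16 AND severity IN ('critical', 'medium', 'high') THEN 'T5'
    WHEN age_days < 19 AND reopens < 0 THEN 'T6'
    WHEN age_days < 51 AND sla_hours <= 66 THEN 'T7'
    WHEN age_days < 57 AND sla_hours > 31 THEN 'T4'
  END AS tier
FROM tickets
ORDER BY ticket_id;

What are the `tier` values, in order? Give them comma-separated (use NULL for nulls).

T5, T4, T7, T4, T4, T7, T7, T7, T7, T7, T5, T4, T5, T7

ticket_id=700: age_days < 16 AND severity IN ('critical', 'medium', 'high') → T5
ticket_id=701: age_days < 57 AND sla_hours > 31 → T4
ticket_id=702: age_days < 51 AND sla_hours <= 66 → T7
ticket_id=703: age_days < 57 AND sla_hours > 31 → T4
ticket_id=704: age_days < 57 AND sla_hours > 31 → T4
ticket_id=705: age_days < 51 AND sla_hours <= 66 → T7
ticket_id=706: age_days < 51 AND sla_hours <= 66 → T7
ticket_id=707: age_days < 51 AND sla_hours <= 66 → T7
ticket_id=708: age_days < 51 AND sla_hours <= 66 → T7
ticket_id=709: age_days < 51 AND sla_hours <= 66 → T7
ticket_id=710: age_days < 16 AND severity IN ('critical', 'medium', 'high') → T5
ticket_id=711: age_days < 57 AND sla_hours > 31 → T4
ticket_id=712: age_days < 16 AND severity IN ('critical', 'medium', 'high') → T5
ticket_id=713: age_days < 51 AND sla_hours <= 66 → T7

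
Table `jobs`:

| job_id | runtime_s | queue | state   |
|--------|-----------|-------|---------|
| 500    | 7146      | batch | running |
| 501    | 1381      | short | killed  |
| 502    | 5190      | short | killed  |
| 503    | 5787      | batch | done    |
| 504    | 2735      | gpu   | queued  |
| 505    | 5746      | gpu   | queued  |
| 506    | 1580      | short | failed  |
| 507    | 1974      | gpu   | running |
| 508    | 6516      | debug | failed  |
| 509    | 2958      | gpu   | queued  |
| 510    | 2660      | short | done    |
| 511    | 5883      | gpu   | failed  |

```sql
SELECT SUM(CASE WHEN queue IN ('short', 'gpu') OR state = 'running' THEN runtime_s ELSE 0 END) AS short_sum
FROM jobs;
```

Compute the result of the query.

job_id=500: ✓ → 7146
job_id=501: ✓ → 1381
job_id=502: ✓ → 5190
job_id=503: ✗
job_id=504: ✓ → 2735
job_id=505: ✓ → 5746
job_id=506: ✓ → 1580
job_id=507: ✓ → 1974
job_id=508: ✗
job_id=509: ✓ → 2958
job_id=510: ✓ → 2660
job_id=511: ✓ → 5883
short_sum = 7146 + 1381 + 5190 + 2735 + 5746 + 1580 + 1974 + 2958 + 2660 + 5883 = 37253

37253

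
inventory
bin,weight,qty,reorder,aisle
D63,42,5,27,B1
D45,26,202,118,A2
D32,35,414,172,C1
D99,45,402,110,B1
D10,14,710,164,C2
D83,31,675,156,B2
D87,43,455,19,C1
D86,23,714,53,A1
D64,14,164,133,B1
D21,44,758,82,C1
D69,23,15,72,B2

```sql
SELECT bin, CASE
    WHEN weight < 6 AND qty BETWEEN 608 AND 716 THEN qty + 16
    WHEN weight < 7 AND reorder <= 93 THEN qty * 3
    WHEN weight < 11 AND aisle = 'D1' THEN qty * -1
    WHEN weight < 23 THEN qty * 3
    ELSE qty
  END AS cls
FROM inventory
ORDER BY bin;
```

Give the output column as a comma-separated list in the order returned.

2130, 758, 414, 202, 5, 492, 15, 675, 714, 455, 402

bin=D10: weight < 23 → 2130
bin=D21: ELSE → 758
bin=D32: ELSE → 414
bin=D45: ELSE → 202
bin=D63: ELSE → 5
bin=D64: weight < 23 → 492
bin=D69: ELSE → 15
bin=D83: ELSE → 675
bin=D86: ELSE → 714
bin=D87: ELSE → 455
bin=D99: ELSE → 402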